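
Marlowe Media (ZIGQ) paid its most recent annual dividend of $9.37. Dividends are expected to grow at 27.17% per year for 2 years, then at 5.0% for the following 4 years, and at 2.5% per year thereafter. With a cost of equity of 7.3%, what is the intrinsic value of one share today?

$331.87

Three-stage DDM. Project D₁…D_6; terminal Gordon value at t=6 with g = 0.025; discount at r = 0.073.
D_1 = 11.9158
D_2 = 15.1534
D_3 = 15.9110
D_4 = 16.7066
D_5 = 17.5419
D_6 = 18.4190
TV_6 = 18.8795/(0.073−0.025) = 393.3225
P₀ = Σ Dₜ/(1+r)ᵗ + TV_6/(1+r)^6 = 331.8732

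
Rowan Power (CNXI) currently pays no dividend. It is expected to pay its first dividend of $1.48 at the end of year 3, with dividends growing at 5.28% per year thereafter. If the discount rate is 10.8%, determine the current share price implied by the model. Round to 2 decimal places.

Deferred-dividend DDM. At t=2 the remaining stream is a growing perpetuity with first payment D_3 = 1.48.
V_2 = D_3/(r−g) = 1.48/(0.108−0.0528) = 26.8116
P₀ = V_2/(1+r)^2 = 26.8116/(1+0.108)^2 = 21.8395

$21.84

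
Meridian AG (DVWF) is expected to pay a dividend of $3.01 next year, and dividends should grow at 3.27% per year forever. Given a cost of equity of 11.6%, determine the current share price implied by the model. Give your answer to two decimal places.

Gordon growth model: P₀ = D₁/(r − g), with D₁ = 3.01 given directly.
P₀ = 3.0100 / (0.116 − 0.0327) = 3.0100 / 0.0833 = 36.1345

$36.13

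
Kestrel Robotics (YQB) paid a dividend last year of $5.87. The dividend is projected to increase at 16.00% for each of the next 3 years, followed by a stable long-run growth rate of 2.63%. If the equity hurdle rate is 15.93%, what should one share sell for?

Two-stage DDM. Project D₁…D_3 at 0.16, terminal growth 0.0263, discount at r = 0.1593.
D_1 = 6.8092
D_2 = 7.8987
D_3 = 9.1625
Terminal value at t=3: TV = D_4/(r−g) = 9.4034/(0.1593−0.0263) = 70.7025
P₀ = 6.8092/(1+0.1593)^1 + 7.8987/(1+0.1593)^2 + 9.1625/(1+0.1593)^3 + 70.7025/(1+0.1593)^3 = 63.0095

$63.01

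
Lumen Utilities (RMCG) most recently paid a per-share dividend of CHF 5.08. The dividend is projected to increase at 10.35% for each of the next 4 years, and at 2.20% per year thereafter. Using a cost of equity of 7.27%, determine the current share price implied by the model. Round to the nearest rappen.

CHF 136.50

Two-stage DDM. Project D₁…D_4 at 0.1035, terminal growth 0.022, discount at r = 0.0727.
D_1 = 5.6058
D_2 = 6.1860
D_3 = 6.8262
D_4 = 7.5327
Terminal value at t=4: TV = D_5/(r−g) = 7.6985/(0.0727−0.022) = 151.8434
P₀ = 5.6058/(1+0.0727)^1 + 6.1860/(1+0.0727)^2 + 6.8262/(1+0.0727)^3 + 7.5327/(1+0.0727)^4 + 151.8434/(1+0.0727)^4 = 136.4998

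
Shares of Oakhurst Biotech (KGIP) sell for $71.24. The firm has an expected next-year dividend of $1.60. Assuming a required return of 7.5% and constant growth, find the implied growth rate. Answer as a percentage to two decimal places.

From P₀ = D₁/(r − g), the implied growth is g = r − D₁/P₀.
g = 0.075 − 1.60/71.24 = 0.075 − 0.02246 = 0.05254

5.25%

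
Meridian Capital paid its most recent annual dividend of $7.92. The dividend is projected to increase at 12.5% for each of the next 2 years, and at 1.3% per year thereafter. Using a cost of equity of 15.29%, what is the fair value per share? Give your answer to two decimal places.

Two-stage DDM. Project D₁…D_2 at 0.125, terminal growth 0.013, discount at r = 0.1529.
D_1 = 8.9100
D_2 = 10.0237
Terminal value at t=2: TV = D_3/(r−g) = 10.1541/(0.1529−0.013) = 72.5808
P₀ = 8.9100/(1+0.1529)^1 + 10.0237/(1+0.1529)^2 + 72.5808/(1+0.1529)^2 = 69.8754

$69.88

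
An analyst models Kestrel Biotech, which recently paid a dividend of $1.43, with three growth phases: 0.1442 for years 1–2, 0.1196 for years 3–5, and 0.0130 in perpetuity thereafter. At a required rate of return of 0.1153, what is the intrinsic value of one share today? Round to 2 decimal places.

$22.60

Three-stage DDM. Project D₁…D_5; terminal Gordon value at t=5 with g = 0.013; discount at r = 0.1153.
D_1 = 1.6362
D_2 = 1.8721
D_3 = 2.0961
D_4 = 2.3467
D_5 = 2.6274
TV_5 = 2.6616/(0.1153−0.013) = 26.0173
P₀ = Σ Dₜ/(1+r)ᵗ + TV_5/(1+r)^5 = 22.5989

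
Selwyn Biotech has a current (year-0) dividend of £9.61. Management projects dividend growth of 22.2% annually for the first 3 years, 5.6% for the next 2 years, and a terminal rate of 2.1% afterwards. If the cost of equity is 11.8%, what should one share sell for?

£175.43

Three-stage DDM. Project D₁…D_5; terminal Gordon value at t=5 with g = 0.021; discount at r = 0.118.
D_1 = 11.7434
D_2 = 14.3505
D_3 = 17.5363
D_4 = 18.5183
D_5 = 19.5553
TV_5 = 19.9660/(0.118−0.021) = 205.8348
P₀ = Σ Dₜ/(1+r)ᵗ + TV_5/(1+r)^5 = 175.4277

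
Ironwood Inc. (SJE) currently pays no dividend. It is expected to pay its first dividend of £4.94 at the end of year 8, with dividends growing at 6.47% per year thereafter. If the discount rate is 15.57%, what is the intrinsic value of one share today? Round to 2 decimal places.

Deferred-dividend DDM. At t=7 the remaining stream is a growing perpetuity with first payment D_8 = 4.94.
V_7 = D_8/(r−g) = 4.94/(0.1557−0.0647) = 54.2857
P₀ = V_7/(1+r)^7 = 54.2857/(1+0.1557)^7 = 19.7138

£19.71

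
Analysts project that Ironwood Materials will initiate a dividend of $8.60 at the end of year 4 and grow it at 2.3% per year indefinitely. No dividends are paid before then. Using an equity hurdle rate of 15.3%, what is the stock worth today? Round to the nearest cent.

Deferred-dividend DDM. At t=3 the remaining stream is a growing perpetuity with first payment D_4 = 8.60.
V_3 = D_4/(r−g) = 8.60/(0.153−0.023) = 66.1538
P₀ = V_3/(1+r)^3 = 66.1538/(1+0.153)^3 = 43.1586

$43.16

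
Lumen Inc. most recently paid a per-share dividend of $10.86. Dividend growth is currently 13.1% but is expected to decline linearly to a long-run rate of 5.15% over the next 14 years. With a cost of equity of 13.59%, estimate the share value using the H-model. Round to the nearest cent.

$206.91

H-model: P₀ = D₀[(1+g_L) + H(g_S−g_L)]/(r−g_L), with H = 14/2 = 7.
P₀ = 10.86 × [(1+0.0515) + 7×(0.131−0.0515)] / (0.1359−0.0515)
   = 10.86 × 1.6080 / 0.0844 = 206.9062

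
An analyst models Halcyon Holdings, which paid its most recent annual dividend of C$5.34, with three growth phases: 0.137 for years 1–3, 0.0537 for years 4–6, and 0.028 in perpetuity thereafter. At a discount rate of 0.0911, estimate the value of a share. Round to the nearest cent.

Three-stage DDM. Project D₁…D_6; terminal Gordon value at t=6 with g = 0.028; discount at r = 0.0911.
D_1 = 6.0716
D_2 = 6.9034
D_3 = 7.8492
D_4 = 8.2706
D_5 = 8.7148
D_6 = 9.1828
TV_6 = 9.4399/(0.0911−0.028) = 149.6020
P₀ = Σ Dₜ/(1+r)ᵗ + TV_6/(1+r)^6 = 122.9840

C$122.98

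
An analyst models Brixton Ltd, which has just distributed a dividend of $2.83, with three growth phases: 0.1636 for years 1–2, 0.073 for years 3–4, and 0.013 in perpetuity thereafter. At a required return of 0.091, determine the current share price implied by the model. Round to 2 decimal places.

Three-stage DDM. Project D₁…D_4; terminal Gordon value at t=4 with g = 0.013; discount at r = 0.091.
D_1 = 3.2930
D_2 = 3.8317
D_3 = 4.1114
D_4 = 4.4116
TV_4 = 4.4689/(0.091−0.013) = 57.2939
P₀ = Σ Dₜ/(1+r)ᵗ + TV_4/(1+r)^4 = 52.9572

$52.96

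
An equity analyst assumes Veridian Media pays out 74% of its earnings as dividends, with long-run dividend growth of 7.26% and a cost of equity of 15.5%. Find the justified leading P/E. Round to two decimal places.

8.98

Justified leading P/E = b/(r−g) = 0.74/(0.155−0.0726) = 8.9806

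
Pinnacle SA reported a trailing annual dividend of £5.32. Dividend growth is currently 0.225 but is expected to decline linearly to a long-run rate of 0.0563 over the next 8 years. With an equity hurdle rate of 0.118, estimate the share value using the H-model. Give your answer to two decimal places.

£149.26

H-model: P₀ = D₀[(1+g_L) + H(g_S−g_L)]/(r−g_L), with H = 8/2 = 4.
P₀ = 5.32 × [(1+0.0563) + 4×(0.225−0.0563)] / (0.118−0.0563)
   = 5.32 × 1.7311 / 0.0617 = 149.2618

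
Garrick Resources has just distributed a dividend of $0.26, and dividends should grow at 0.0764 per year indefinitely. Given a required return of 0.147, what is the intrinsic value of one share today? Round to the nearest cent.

Gordon growth model: P₀ = D₁/(r − g). D₁ = 0.26 × (1 + 0.0764) = 0.2799.
P₀ = 0.2799 / (0.147 − 0.0764) = 0.2799 / 0.0706 = 3.9641

$3.96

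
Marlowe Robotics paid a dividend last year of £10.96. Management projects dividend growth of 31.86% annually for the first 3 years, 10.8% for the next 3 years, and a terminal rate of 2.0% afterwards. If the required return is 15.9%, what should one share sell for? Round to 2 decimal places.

£190.56

Three-stage DDM. Project D₁…D_6; terminal Gordon value at t=6 with g = 0.02; discount at r = 0.159.
D_1 = 14.4519
D_2 = 19.0562
D_3 = 25.1275
D_4 = 27.8413
D_5 = 30.8482
D_6 = 34.1798
TV_6 = 34.8634/(0.159−0.02) = 250.8155
P₀ = Σ Dₜ/(1+r)ᵗ + TV_6/(1+r)^6 = 190.5567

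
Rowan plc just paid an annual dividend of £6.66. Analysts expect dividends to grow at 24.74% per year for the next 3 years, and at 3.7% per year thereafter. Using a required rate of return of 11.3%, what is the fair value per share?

£153.14

Two-stage DDM. Project D₁…D_3 at 0.2474, terminal growth 0.037, discount at r = 0.113.
D_1 = 8.3077
D_2 = 10.3630
D_3 = 12.9268
Terminal value at t=3: TV = D_4/(r−g) = 13.4051/(0.113−0.037) = 176.3830
P₀ = 8.3077/(1+0.113)^1 + 10.3630/(1+0.113)^2 + 12.9268/(1+0.113)^3 + 176.3830/(1+0.113)^3 = 153.1352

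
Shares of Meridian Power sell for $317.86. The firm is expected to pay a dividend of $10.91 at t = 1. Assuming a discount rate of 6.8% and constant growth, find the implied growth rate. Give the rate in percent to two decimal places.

3.37%

From P₀ = D₁/(r − g), the implied growth is g = r − D₁/P₀.
g = 0.068 − 10.91/317.86 = 0.068 − 0.03432 = 0.03368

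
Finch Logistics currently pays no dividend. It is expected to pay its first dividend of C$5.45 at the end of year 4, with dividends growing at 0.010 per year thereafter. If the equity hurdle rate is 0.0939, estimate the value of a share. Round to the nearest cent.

C$49.63

Deferred-dividend DDM. At t=3 the remaining stream is a growing perpetuity with first payment D_4 = 5.45.
V_3 = D_4/(r−g) = 5.45/(0.0939−0.01) = 64.9583
P₀ = V_3/(1+r)^3 = 64.9583/(1+0.0939)^3 = 49.6251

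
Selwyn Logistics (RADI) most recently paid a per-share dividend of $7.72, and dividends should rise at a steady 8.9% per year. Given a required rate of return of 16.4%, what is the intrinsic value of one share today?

Gordon growth model: P₀ = D₁/(r − g). D₁ = 7.72 × (1 + 0.089) = 8.4071.
P₀ = 8.4071 / (0.164 − 0.089) = 8.4071 / 0.075 = 112.0944

$112.09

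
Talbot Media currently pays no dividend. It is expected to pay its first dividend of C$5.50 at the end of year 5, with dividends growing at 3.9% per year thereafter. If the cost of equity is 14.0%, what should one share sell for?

C$32.24

Deferred-dividend DDM. At t=4 the remaining stream is a growing perpetuity with first payment D_5 = 5.50.
V_4 = D_5/(r−g) = 5.50/(0.14−0.039) = 54.4554
P₀ = V_4/(1+r)^4 = 54.4554/(1+0.14)^4 = 32.2420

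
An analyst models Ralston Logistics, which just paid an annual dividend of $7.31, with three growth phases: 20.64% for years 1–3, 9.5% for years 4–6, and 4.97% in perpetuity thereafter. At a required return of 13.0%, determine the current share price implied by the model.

$155.90

Three-stage DDM. Project D₁…D_6; terminal Gordon value at t=6 with g = 0.0497; discount at r = 0.13.
D_1 = 8.8188
D_2 = 10.6390
D_3 = 12.8349
D_4 = 14.0542
D_5 = 15.3893
D_6 = 16.8513
TV_6 = 17.6888/(0.13−0.0497) = 220.2842
P₀ = Σ Dₜ/(1+r)ᵗ + TV_6/(1+r)^6 = 155.9043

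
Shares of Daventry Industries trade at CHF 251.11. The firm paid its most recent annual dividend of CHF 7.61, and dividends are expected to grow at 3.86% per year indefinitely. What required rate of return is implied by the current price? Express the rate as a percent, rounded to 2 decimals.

Rearranging the constant-growth DDM: r = D₁/P₀ + g.
D₁ = 7.61 × (1 + 0.0386) = 7.9037.
r = 7.9037 / 251.11 + 0.0386 = 0.03148 + 0.0386 = 0.07008

7.01%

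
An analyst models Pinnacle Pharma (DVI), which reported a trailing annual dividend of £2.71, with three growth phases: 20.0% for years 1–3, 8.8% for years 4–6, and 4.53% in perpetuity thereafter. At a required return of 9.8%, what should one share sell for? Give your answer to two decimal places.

Three-stage DDM. Project D₁…D_6; terminal Gordon value at t=6 with g = 0.0453; discount at r = 0.098.
D_1 = 3.2520
D_2 = 3.9024
D_3 = 4.6829
D_4 = 5.0950
D_5 = 5.5433
D_6 = 6.0311
TV_6 = 6.3044/(0.098−0.0453) = 119.6272
P₀ = Σ Dₜ/(1+r)ᵗ + TV_6/(1+r)^6 = 88.4246

£88.42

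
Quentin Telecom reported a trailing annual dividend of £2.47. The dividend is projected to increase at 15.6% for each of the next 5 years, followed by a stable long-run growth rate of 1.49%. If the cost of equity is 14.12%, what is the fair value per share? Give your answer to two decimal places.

£34.01

Two-stage DDM. Project D₁…D_5 at 0.156, terminal growth 0.0149, discount at r = 0.1412.
D_1 = 2.8553
D_2 = 3.3007
D_3 = 3.8157
D_4 = 4.4109
D_5 = 5.0990
Terminal value at t=5: TV = D_6/(r−g) = 5.1750/(0.1412−0.0149) = 40.9738
P₀ = 2.8553/(1+0.1412)^1 + 3.3007/(1+0.1412)^2 + 3.8157/(1+0.1412)^3 + 4.4109/(1+0.1412)^4 + 5.0990/(1+0.1412)^5 + 40.9738/(1+0.1412)^5 = 34.0077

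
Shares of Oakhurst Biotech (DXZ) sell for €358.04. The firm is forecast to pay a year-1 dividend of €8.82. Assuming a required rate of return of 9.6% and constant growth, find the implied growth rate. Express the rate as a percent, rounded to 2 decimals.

From P₀ = D₁/(r − g), the implied growth is g = r − D₁/P₀.
g = 0.096 − 8.82/358.04 = 0.096 − 0.02463 = 0.07137

7.14%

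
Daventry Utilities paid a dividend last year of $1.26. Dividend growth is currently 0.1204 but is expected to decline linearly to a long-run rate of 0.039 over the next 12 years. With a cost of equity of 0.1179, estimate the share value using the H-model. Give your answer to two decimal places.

$24.39

H-model: P₀ = D₀[(1+g_L) + H(g_S−g_L)]/(r−g_L), with H = 12/2 = 6.
P₀ = 1.26 × [(1+0.039) + 6×(0.1204−0.039)] / (0.1179−0.039)
   = 1.26 × 1.5274 / 0.0789 = 24.3919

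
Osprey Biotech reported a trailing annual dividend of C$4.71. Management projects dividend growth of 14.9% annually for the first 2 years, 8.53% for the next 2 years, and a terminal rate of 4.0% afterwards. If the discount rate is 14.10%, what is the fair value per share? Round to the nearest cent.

Three-stage DDM. Project D₁…D_4; terminal Gordon value at t=4 with g = 0.04; discount at r = 0.141.
D_1 = 5.4118
D_2 = 6.2181
D_3 = 6.7486
D_4 = 7.3242
TV_4 = 7.6172/(0.141−0.04) = 75.4176
P₀ = Σ Dₜ/(1+r)ᵗ + TV_4/(1+r)^4 = 62.8807

C$62.88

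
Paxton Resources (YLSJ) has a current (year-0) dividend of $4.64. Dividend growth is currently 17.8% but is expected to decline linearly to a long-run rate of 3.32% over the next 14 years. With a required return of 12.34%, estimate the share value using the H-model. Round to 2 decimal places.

H-model: P₀ = D₀[(1+g_L) + H(g_S−g_L)]/(r−g_L), with H = 14/2 = 7.
P₀ = 4.64 × [(1+0.0332) + 7×(0.178−0.0332)] / (0.1234−0.0332)
   = 4.64 × 2.0468 / 0.0902 = 105.2899

$105.29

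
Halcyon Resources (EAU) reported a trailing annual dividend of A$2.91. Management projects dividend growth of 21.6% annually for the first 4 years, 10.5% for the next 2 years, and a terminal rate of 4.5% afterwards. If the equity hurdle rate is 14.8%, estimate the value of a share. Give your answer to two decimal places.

A$54.82

Three-stage DDM. Project D₁…D_6; terminal Gordon value at t=6 with g = 0.045; discount at r = 0.148.
D_1 = 3.5386
D_2 = 4.3029
D_3 = 5.2323
D_4 = 6.3625
D_5 = 7.0306
D_6 = 7.7688
TV_6 = 8.1184/(0.148−0.045) = 78.8190
P₀ = Σ Dₜ/(1+r)ᵗ + TV_6/(1+r)^6 = 54.8221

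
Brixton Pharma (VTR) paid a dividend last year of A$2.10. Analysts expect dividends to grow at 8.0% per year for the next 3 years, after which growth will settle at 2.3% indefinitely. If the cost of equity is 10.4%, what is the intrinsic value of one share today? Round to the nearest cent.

Two-stage DDM. Project D₁…D_3 at 0.08, terminal growth 0.023, discount at r = 0.104.
D_1 = 2.2680
D_2 = 2.4494
D_3 = 2.6454
Terminal value at t=3: TV = D_4/(r−g) = 2.7062/(0.104−0.023) = 33.4104
P₀ = 2.2680/(1+0.104)^1 + 2.4494/(1+0.104)^2 + 2.6454/(1+0.104)^3 + 33.4104/(1+0.104)^3 = 30.8599

A$30.86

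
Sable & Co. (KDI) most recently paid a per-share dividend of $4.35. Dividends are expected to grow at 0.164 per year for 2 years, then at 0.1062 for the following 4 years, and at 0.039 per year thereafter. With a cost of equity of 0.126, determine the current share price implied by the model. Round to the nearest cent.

$78.65

Three-stage DDM. Project D₁…D_6; terminal Gordon value at t=6 with g = 0.039; discount at r = 0.126.
D_1 = 5.0634
D_2 = 5.8938
D_3 = 6.5197
D_4 = 7.2121
D_5 = 7.9780
D_6 = 8.8253
TV_6 = 9.1695/(0.126−0.039) = 105.3965
P₀ = Σ Dₜ/(1+r)ᵗ + TV_6/(1+r)^6 = 78.6490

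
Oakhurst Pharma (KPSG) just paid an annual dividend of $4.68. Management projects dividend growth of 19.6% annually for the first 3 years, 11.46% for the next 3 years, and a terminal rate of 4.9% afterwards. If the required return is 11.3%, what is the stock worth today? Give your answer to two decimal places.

Three-stage DDM. Project D₁…D_6; terminal Gordon value at t=6 with g = 0.049; discount at r = 0.113.
D_1 = 5.5973
D_2 = 6.6943
D_3 = 8.0064
D_4 = 8.9240
D_5 = 9.9467
D_6 = 11.0866
TV_6 = 11.6298/(0.113−0.049) = 181.7155
P₀ = Σ Dₜ/(1+r)ᵗ + TV_6/(1+r)^6 = 129.3032

$129.30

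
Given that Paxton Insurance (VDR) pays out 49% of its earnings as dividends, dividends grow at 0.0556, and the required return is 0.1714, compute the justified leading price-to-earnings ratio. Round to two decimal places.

4.23

Justified leading P/E = b/(r−g) = 0.49/(0.1714−0.0556) = 4.2314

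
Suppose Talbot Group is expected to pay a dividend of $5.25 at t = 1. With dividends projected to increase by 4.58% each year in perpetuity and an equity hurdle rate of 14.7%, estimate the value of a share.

Gordon growth model: P₀ = D₁/(r − g), with D₁ = 5.25 given directly.
P₀ = 5.2500 / (0.147 − 0.0458) = 5.2500 / 0.1012 = 51.8775

$51.88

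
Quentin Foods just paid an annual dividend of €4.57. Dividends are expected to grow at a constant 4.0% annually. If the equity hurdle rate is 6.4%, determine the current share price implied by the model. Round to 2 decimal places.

€198.03

Gordon growth model: P₀ = D₁/(r − g). D₁ = 4.57 × (1 + 0.04) = 4.7528.
P₀ = 4.7528 / (0.064 − 0.04) = 4.7528 / 0.024 = 198.0333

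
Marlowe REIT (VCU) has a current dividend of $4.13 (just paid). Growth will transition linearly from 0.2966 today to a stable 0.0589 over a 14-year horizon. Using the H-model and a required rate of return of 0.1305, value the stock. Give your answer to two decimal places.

H-model: P₀ = D₀[(1+g_L) + H(g_S−g_L)]/(r−g_L), with H = 14/2 = 7.
P₀ = 4.13 × [(1+0.0589) + 7×(0.2966−0.0589)] / (0.1305−0.0589)
   = 4.13 × 2.7228 / 0.0716 = 157.0554

$157.06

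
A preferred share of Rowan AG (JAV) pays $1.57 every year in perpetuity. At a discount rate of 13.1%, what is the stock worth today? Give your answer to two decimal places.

Zero-growth DDM (perpetuity): P₀ = D/r = 1.57 / 0.131 = 11.9847

$11.98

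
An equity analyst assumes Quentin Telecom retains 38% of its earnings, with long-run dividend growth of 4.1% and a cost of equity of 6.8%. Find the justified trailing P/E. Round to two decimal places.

Payout ratio b = 1 − 0.38 = 0.62.
Justified trailing P/E = b(1+g)/(r−g) = 0.62×(1+0.041)/(0.068−0.041) = 23.9044

23.90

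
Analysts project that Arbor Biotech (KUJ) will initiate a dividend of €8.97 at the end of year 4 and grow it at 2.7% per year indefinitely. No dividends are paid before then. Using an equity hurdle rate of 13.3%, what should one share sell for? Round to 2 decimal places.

Deferred-dividend DDM. At t=3 the remaining stream is a growing perpetuity with first payment D_4 = 8.97.
V_3 = D_4/(r−g) = 8.97/(0.133−0.027) = 84.6226
P₀ = V_3/(1+r)^3 = 84.6226/(1+0.133)^3 = 58.1831

€58.18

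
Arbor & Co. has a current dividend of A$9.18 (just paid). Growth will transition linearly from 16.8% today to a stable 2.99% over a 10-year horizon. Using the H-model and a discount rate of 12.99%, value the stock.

A$157.93

H-model: P₀ = D₀[(1+g_L) + H(g_S−g_L)]/(r−g_L), with H = 10/2 = 5.
P₀ = 9.18 × [(1+0.0299) + 5×(0.168−0.0299)] / (0.1299−0.0299)
   = 9.18 × 1.7204 / 0.1 = 157.9327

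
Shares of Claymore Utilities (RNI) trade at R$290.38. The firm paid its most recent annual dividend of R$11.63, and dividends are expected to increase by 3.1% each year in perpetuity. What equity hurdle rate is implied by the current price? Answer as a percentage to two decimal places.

Rearranging the constant-growth DDM: r = D₁/P₀ + g.
D₁ = 11.63 × (1 + 0.031) = 11.9905.
r = 11.9905 / 290.38 + 0.031 = 0.04129 + 0.031 = 0.07229

7.23%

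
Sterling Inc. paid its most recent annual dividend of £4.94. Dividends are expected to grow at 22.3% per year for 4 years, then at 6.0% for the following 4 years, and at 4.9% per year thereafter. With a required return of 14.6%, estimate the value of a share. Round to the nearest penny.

Three-stage DDM. Project D₁…D_8; terminal Gordon value at t=8 with g = 0.049; discount at r = 0.146.
D_1 = 6.0416
D_2 = 7.3889
D_3 = 9.0366
D_4 = 11.0518
D_5 = 11.7149
D_6 = 12.4178
D_7 = 13.1629
D_8 = 13.9526
TV_8 = 14.6363/(0.146−0.049) = 150.8898
P₀ = Σ Dₜ/(1+r)ᵗ + TV_8/(1+r)^8 = 95.1996

£95.20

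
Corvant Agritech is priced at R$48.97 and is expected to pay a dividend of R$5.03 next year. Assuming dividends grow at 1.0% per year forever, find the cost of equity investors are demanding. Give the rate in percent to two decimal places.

11.27%

Rearranging the constant-growth DDM: r = D₁/P₀ + g.
r = 5.0300 / 48.97 + 0.01 = 0.10272 + 0.01 = 0.11272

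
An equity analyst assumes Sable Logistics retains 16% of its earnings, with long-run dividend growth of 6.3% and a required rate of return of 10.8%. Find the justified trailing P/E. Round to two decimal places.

Payout ratio b = 1 − 0.16 = 0.84.
Justified trailing P/E = b(1+g)/(r−g) = 0.84×(1+0.063)/(0.108−0.063) = 19.8427

19.84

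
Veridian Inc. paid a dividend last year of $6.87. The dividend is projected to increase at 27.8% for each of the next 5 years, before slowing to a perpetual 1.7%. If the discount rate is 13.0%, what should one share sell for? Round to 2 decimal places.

Two-stage DDM. Project D₁…D_5 at 0.278, terminal growth 0.017, discount at r = 0.13.
D_1 = 8.7799
D_2 = 11.2207
D_3 = 14.3400
D_4 = 18.3265
D_5 = 23.4213
Terminal value at t=5: TV = D_6/(r−g) = 23.8195/(0.13−0.017) = 210.7917
P₀ = 8.7799/(1+0.13)^1 + 11.2207/(1+0.13)^2 + 14.3400/(1+0.13)^3 + 18.3265/(1+0.13)^4 + 23.4213/(1+0.13)^5 + 210.7917/(1+0.13)^5 = 164.8570

$164.86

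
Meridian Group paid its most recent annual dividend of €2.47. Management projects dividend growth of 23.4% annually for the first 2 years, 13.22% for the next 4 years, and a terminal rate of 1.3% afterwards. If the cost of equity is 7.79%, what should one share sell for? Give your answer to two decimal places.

Three-stage DDM. Project D₁…D_6; terminal Gordon value at t=6 with g = 0.013; discount at r = 0.0779.
D_1 = 3.0480
D_2 = 3.7612
D_3 = 4.2584
D_4 = 4.8214
D_5 = 5.4588
D_6 = 6.1804
TV_6 = 6.2608/(0.0779−0.013) = 96.4683
P₀ = Σ Dₜ/(1+r)ᵗ + TV_6/(1+r)^6 = 82.2342

€82.23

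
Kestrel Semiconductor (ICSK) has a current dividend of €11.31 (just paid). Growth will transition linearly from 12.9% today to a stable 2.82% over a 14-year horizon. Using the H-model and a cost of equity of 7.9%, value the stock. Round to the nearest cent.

€386.01

H-model: P₀ = D₀[(1+g_L) + H(g_S−g_L)]/(r−g_L), with H = 14/2 = 7.
P₀ = 11.31 × [(1+0.0282) + 7×(0.129−0.0282)] / (0.079−0.0282)
   = 11.31 × 1.7338 / 0.0508 = 386.0094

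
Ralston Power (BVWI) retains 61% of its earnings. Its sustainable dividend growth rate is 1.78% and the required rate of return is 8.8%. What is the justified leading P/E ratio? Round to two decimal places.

Payout ratio b = 1 − 0.61 = 0.39.
Justified leading P/E = b/(r−g) = 0.39/(0.088−0.0178) = 5.5556

5.56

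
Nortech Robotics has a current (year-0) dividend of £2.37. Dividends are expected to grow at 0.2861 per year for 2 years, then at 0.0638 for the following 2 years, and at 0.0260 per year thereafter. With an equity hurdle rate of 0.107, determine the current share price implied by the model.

£49.40

Three-stage DDM. Project D₁…D_4; terminal Gordon value at t=4 with g = 0.026; discount at r = 0.107.
D_1 = 3.0481
D_2 = 3.9201
D_3 = 4.1702
D_4 = 4.4363
TV_4 = 4.5516/(0.107−0.026) = 56.1927
P₀ = Σ Dₜ/(1+r)ᵗ + TV_4/(1+r)^4 = 49.3993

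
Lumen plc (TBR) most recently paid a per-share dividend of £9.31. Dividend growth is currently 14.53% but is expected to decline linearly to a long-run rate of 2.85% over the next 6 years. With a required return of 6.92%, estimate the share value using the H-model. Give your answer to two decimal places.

£315.42

H-model: P₀ = D₀[(1+g_L) + H(g_S−g_L)]/(r−g_L), with H = 6/2 = 3.
P₀ = 9.31 × [(1+0.0285) + 3×(0.1453−0.0285)] / (0.0692−0.0285)
   = 9.31 × 1.3789 / 0.0407 = 315.4191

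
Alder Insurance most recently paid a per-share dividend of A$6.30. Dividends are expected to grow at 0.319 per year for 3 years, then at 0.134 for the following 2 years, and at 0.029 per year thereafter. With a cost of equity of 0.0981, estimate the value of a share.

A$223.89

Three-stage DDM. Project D₁…D_5; terminal Gordon value at t=5 with g = 0.029; discount at r = 0.0981.
D_1 = 8.3097
D_2 = 10.9605
D_3 = 14.4569
D_4 = 16.3941
D_5 = 18.5909
TV_5 = 19.1301/(0.0981−0.029) = 276.8461
P₀ = Σ Dₜ/(1+r)ᵗ + TV_5/(1+r)^5 = 223.8859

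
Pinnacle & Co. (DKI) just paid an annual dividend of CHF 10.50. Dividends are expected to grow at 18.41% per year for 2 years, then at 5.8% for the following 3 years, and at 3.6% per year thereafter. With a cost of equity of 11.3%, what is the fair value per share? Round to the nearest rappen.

Three-stage DDM. Project D₁…D_5; terminal Gordon value at t=5 with g = 0.036; discount at r = 0.113.
D_1 = 12.4330
D_2 = 14.7220
D_3 = 15.5758
D_4 = 16.4792
D_5 = 17.4350
TV_5 = 18.0627/(0.113−0.036) = 234.5806
P₀ = Σ Dₜ/(1+r)ᵗ + TV_5/(1+r)^5 = 192.6453

CHF 192.65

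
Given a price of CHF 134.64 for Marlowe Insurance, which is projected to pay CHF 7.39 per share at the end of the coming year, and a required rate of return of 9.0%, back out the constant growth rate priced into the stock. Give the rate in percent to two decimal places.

From P₀ = D₁/(r − g), the implied growth is g = r − D₁/P₀.
g = 0.09 − 7.39/134.64 = 0.09 − 0.05489 = 0.03511

3.51%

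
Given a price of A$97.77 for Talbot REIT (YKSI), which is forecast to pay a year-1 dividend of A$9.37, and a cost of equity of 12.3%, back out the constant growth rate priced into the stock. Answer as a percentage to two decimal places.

From P₀ = D₁/(r − g), the implied growth is g = r − D₁/P₀.
g = 0.123 − 9.37/97.77 = 0.123 − 0.09584 = 0.02716

2.72%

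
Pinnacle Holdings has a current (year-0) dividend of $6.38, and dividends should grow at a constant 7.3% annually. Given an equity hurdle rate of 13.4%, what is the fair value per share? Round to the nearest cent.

Gordon growth model: P₀ = D₁/(r − g). D₁ = 6.38 × (1 + 0.073) = 6.8457.
P₀ = 6.8457 / (0.134 − 0.073) = 6.8457 / 0.061 = 112.2252

$112.23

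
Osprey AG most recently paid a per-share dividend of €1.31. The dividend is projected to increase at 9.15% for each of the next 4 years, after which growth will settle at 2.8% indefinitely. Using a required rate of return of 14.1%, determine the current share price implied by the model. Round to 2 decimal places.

Two-stage DDM. Project D₁…D_4 at 0.0915, terminal growth 0.028, discount at r = 0.141.
D_1 = 1.4299
D_2 = 1.5607
D_3 = 1.7035
D_4 = 1.8594
Terminal value at t=4: TV = D_5/(r−g) = 1.9114/(0.141−0.028) = 16.9153
P₀ = 1.4299/(1+0.141)^1 + 1.5607/(1+0.141)^2 + 1.7035/(1+0.141)^3 + 1.8594/(1+0.141)^4 + 16.9153/(1+0.141)^4 = 14.6760

€14.68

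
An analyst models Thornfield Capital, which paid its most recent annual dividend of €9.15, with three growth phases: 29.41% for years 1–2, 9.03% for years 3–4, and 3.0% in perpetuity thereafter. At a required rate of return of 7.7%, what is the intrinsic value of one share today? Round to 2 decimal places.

Three-stage DDM. Project D₁…D_4; terminal Gordon value at t=4 with g = 0.03; discount at r = 0.077.
D_1 = 11.8410
D_2 = 15.3235
D_3 = 16.7072
D_4 = 18.2158
TV_4 = 18.7623/(0.077−0.03) = 399.1978
P₀ = Σ Dₜ/(1+r)ᵗ + TV_4/(1+r)^4 = 347.8233

€347.82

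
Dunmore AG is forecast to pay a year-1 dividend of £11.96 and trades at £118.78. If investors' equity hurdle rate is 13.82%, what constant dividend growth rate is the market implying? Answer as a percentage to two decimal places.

3.75%

From P₀ = D₁/(r − g), the implied growth is g = r − D₁/P₀.
g = 0.1382 − 11.96/118.78 = 0.1382 − 0.10069 = 0.03751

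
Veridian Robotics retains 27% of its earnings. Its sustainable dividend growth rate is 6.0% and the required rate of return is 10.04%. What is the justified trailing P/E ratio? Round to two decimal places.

Payout ratio b = 1 − 0.27 = 0.73.
Justified trailing P/E = b(1+g)/(r−g) = 0.73×(1+0.06)/(0.1004−0.06) = 19.1535

19.15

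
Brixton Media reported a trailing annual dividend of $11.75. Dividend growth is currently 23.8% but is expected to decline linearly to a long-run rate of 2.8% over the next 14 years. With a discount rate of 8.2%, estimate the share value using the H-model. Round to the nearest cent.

H-model: P₀ = D₀[(1+g_L) + H(g_S−g_L)]/(r−g_L), with H = 14/2 = 7.
P₀ = 11.75 × [(1+0.028) + 7×(0.238−0.028)] / (0.082−0.028)
   = 11.75 × 2.4980 / 0.054 = 543.5463

$543.55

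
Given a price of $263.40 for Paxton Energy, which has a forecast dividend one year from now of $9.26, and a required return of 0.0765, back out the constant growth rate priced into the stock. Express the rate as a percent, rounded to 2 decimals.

From P₀ = D₁/(r − g), the implied growth is g = r − D₁/P₀.
g = 0.0765 − 9.26/263.40 = 0.0765 − 0.03516 = 0.04134

4.13%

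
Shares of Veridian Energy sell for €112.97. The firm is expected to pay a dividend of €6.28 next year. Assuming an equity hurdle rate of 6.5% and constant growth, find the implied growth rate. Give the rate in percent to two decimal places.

From P₀ = D₁/(r − g), the implied growth is g = r − D₁/P₀.
g = 0.065 − 6.28/112.97 = 0.065 − 0.05559 = 0.00941

0.94%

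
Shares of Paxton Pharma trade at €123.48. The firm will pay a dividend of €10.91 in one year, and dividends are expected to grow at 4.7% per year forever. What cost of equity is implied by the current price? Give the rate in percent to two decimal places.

13.54%

Rearranging the constant-growth DDM: r = D₁/P₀ + g.
r = 10.9100 / 123.48 + 0.047 = 0.08835 + 0.047 = 0.13535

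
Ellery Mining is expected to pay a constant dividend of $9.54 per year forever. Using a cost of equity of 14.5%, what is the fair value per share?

$65.79

Zero-growth DDM (perpetuity): P₀ = D/r = 9.54 / 0.145 = 65.7931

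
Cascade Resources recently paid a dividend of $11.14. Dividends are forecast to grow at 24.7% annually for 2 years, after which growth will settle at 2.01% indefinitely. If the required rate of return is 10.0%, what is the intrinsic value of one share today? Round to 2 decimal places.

Two-stage DDM. Project D₁…D_2 at 0.247, terminal growth 0.0201, discount at r = 0.1.
D_1 = 13.8916
D_2 = 17.3228
Terminal value at t=2: TV = D_3/(r−g) = 17.6710/(0.1−0.0201) = 221.1638
P₀ = 13.8916/(1+0.1)^1 + 17.3228/(1+0.1)^2 + 221.1638/(1+0.1)^2 = 209.7251

$209.73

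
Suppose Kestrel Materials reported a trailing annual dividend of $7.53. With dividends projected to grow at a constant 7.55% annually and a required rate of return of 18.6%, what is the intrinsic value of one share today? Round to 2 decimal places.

$73.29

Gordon growth model: P₀ = D₁/(r − g). D₁ = 7.53 × (1 + 0.0755) = 8.0985.
P₀ = 8.0985 / (0.186 − 0.0755) = 8.0985 / 0.1105 = 73.2897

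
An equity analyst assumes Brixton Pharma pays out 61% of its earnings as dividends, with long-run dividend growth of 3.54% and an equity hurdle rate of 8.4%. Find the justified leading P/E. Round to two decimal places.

Justified leading P/E = b/(r−g) = 0.61/(0.084−0.0354) = 12.5514

12.55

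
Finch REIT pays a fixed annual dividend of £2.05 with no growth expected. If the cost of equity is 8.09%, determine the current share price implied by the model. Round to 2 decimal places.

Zero-growth DDM (perpetuity): P₀ = D/r = 2.05 / 0.0809 = 25.3399

£25.34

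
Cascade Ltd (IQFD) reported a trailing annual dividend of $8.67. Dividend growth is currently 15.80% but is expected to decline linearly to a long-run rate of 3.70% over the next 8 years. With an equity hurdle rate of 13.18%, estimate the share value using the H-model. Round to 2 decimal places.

$139.10

H-model: P₀ = D₀[(1+g_L) + H(g_S−g_L)]/(r−g_L), with H = 8/2 = 4.
P₀ = 8.67 × [(1+0.037) + 4×(0.158−0.037)] / (0.1318−0.037)
   = 8.67 × 1.5210 / 0.0948 = 139.1041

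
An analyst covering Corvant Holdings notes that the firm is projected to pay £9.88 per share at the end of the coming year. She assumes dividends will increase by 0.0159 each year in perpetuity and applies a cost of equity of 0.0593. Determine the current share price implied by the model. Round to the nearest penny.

Gordon growth model: P₀ = D₁/(r − g), with D₁ = 9.88 given directly.
P₀ = 9.8800 / (0.0593 − 0.0159) = 9.8800 / 0.0434 = 227.6498

£227.65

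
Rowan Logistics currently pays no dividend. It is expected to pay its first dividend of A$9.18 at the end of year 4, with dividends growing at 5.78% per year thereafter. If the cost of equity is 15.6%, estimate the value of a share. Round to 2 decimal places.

A$60.51

Deferred-dividend DDM. At t=3 the remaining stream is a growing perpetuity with first payment D_4 = 9.18.
V_3 = D_4/(r−g) = 9.18/(0.156−0.0578) = 93.4827
P₀ = V_3/(1+r)^3 = 93.4827/(1+0.156)^3 = 60.5143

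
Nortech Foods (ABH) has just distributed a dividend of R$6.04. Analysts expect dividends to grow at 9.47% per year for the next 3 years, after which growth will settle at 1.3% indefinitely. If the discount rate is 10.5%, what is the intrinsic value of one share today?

Two-stage DDM. Project D₁…D_3 at 0.0947, terminal growth 0.013, discount at r = 0.105.
D_1 = 6.6120
D_2 = 7.2381
D_3 = 7.9236
Terminal value at t=3: TV = D_4/(r−g) = 8.0266/(0.105−0.013) = 87.2457
P₀ = 6.6120/(1+0.105)^1 + 7.2381/(1+0.105)^2 + 7.9236/(1+0.105)^3 + 87.2457/(1+0.105)^3 = 82.4475

R$82.45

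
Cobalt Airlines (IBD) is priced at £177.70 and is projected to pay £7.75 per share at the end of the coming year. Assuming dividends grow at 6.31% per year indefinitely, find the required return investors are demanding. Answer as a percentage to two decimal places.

Rearranging the constant-growth DDM: r = D₁/P₀ + g.
r = 7.7500 / 177.70 + 0.0631 = 0.04361 + 0.0631 = 0.10671

10.67%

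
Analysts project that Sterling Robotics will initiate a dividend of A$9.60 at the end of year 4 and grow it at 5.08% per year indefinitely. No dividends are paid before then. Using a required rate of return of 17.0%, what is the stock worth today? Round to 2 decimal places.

A$50.28

Deferred-dividend DDM. At t=3 the remaining stream is a growing perpetuity with first payment D_4 = 9.60.
V_3 = D_4/(r−g) = 9.60/(0.17−0.0508) = 80.5369
P₀ = V_3/(1+r)^3 = 80.5369/(1+0.17)^3 = 50.2849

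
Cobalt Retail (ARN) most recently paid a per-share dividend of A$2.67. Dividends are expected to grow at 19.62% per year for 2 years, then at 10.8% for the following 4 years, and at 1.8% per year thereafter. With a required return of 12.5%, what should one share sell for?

A$44.51

Three-stage DDM. Project D₁…D_6; terminal Gordon value at t=6 with g = 0.018; discount at r = 0.125.
D_1 = 3.1939
D_2 = 3.8205
D_3 = 4.2331
D_4 = 4.6903
D_5 = 5.1968
D_6 = 5.7581
TV_6 = 5.8617/(0.125−0.018) = 54.7825
P₀ = Σ Dₜ/(1+r)ᵗ + TV_6/(1+r)^6 = 44.5055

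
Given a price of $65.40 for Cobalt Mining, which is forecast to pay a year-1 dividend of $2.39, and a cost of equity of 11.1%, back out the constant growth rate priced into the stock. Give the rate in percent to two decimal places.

7.45%

From P₀ = D₁/(r − g), the implied growth is g = r − D₁/P₀.
g = 0.111 − 2.39/65.40 = 0.111 − 0.03654 = 0.07446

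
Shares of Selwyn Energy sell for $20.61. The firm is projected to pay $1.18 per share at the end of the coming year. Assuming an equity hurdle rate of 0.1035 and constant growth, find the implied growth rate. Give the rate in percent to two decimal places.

4.62%

From P₀ = D₁/(r − g), the implied growth is g = r − D₁/P₀.
g = 0.1035 − 1.18/20.61 = 0.1035 − 0.05725 = 0.04625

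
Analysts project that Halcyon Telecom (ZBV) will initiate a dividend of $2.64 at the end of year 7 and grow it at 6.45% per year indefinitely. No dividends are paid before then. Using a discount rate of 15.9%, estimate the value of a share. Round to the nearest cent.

$11.53

Deferred-dividend DDM. At t=6 the remaining stream is a growing perpetuity with first payment D_7 = 2.64.
V_6 = D_7/(r−g) = 2.64/(0.159−0.0645) = 27.9365
P₀ = V_6/(1+r)^6 = 27.9365/(1+0.159)^6 = 11.5258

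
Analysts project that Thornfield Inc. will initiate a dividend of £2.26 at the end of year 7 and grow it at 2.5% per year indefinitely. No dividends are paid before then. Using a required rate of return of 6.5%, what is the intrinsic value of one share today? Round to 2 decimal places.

£38.72

Deferred-dividend DDM. At t=6 the remaining stream is a growing perpetuity with first payment D_7 = 2.26.
V_6 = D_7/(r−g) = 2.26/(0.065−0.025) = 56.5000
P₀ = V_6/(1+r)^6 = 56.5000/(1+0.065)^6 = 38.7214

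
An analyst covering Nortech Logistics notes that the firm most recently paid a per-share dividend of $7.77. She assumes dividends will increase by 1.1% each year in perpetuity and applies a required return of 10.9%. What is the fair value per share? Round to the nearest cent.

$80.16

Gordon growth model: P₀ = D₁/(r − g). D₁ = 7.77 × (1 + 0.011) = 7.8555.
P₀ = 7.8555 / (0.109 − 0.011) = 7.8555 / 0.098 = 80.1579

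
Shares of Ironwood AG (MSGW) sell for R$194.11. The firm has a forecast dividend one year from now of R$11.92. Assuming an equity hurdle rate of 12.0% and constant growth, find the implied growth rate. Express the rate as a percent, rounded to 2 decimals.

From P₀ = D₁/(r − g), the implied growth is g = r − D₁/P₀.
g = 0.12 − 11.92/194.11 = 0.12 − 0.06141 = 0.05859

5.86%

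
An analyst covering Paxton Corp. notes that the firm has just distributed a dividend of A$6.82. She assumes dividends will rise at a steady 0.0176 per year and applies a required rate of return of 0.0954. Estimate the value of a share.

A$89.20

Gordon growth model: P₀ = D₁/(r − g). D₁ = 6.82 × (1 + 0.0176) = 6.9400.
P₀ = 6.9400 / (0.0954 − 0.0176) = 6.9400 / 0.0778 = 89.2035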